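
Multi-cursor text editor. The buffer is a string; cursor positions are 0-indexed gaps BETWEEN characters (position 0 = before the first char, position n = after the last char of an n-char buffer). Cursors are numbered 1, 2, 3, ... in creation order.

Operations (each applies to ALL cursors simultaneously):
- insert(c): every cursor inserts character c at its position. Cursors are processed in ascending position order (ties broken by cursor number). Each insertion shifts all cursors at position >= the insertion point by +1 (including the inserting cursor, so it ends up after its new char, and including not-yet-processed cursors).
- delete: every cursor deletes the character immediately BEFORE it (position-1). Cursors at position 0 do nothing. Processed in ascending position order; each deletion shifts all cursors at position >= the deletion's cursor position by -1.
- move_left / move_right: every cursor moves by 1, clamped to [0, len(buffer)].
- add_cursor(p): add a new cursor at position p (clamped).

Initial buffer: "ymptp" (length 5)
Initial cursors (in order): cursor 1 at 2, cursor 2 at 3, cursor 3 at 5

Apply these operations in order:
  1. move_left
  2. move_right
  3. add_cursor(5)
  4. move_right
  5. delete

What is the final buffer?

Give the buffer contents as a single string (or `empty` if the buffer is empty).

Answer: y

Derivation:
After op 1 (move_left): buffer="ymptp" (len 5), cursors c1@1 c2@2 c3@4, authorship .....
After op 2 (move_right): buffer="ymptp" (len 5), cursors c1@2 c2@3 c3@5, authorship .....
After op 3 (add_cursor(5)): buffer="ymptp" (len 5), cursors c1@2 c2@3 c3@5 c4@5, authorship .....
After op 4 (move_right): buffer="ymptp" (len 5), cursors c1@3 c2@4 c3@5 c4@5, authorship .....
After op 5 (delete): buffer="y" (len 1), cursors c1@1 c2@1 c3@1 c4@1, authorship .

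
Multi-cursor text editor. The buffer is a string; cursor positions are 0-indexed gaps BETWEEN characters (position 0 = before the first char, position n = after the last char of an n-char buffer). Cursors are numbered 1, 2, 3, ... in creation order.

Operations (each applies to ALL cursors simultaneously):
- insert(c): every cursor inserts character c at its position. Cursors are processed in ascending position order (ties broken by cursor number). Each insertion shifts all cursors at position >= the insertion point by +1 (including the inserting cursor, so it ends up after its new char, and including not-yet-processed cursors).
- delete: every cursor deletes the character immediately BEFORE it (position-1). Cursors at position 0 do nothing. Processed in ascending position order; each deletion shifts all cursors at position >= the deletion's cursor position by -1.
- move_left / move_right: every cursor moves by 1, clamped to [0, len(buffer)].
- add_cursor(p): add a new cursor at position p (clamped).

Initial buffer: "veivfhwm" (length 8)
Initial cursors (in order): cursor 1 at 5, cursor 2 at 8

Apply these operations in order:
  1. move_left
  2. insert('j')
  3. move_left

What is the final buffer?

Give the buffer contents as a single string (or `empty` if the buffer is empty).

After op 1 (move_left): buffer="veivfhwm" (len 8), cursors c1@4 c2@7, authorship ........
After op 2 (insert('j')): buffer="veivjfhwjm" (len 10), cursors c1@5 c2@9, authorship ....1...2.
After op 3 (move_left): buffer="veivjfhwjm" (len 10), cursors c1@4 c2@8, authorship ....1...2.

Answer: veivjfhwjm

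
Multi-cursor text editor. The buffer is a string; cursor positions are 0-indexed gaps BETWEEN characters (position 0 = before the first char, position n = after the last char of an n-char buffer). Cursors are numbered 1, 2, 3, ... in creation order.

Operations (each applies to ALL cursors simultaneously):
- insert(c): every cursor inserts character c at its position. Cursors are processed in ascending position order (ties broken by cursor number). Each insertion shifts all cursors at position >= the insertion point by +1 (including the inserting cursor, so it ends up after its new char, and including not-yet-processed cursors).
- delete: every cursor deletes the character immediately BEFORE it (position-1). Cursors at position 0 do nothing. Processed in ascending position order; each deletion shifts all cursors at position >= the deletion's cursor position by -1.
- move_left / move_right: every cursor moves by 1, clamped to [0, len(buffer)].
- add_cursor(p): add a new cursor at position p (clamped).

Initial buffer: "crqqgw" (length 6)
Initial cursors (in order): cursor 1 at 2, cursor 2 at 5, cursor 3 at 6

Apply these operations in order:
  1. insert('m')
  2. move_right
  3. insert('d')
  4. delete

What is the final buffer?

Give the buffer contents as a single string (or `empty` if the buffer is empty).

After op 1 (insert('m')): buffer="crmqqgmwm" (len 9), cursors c1@3 c2@7 c3@9, authorship ..1...2.3
After op 2 (move_right): buffer="crmqqgmwm" (len 9), cursors c1@4 c2@8 c3@9, authorship ..1...2.3
After op 3 (insert('d')): buffer="crmqdqgmwdmd" (len 12), cursors c1@5 c2@10 c3@12, authorship ..1.1..2.233
After op 4 (delete): buffer="crmqqgmwm" (len 9), cursors c1@4 c2@8 c3@9, authorship ..1...2.3

Answer: crmqqgmwm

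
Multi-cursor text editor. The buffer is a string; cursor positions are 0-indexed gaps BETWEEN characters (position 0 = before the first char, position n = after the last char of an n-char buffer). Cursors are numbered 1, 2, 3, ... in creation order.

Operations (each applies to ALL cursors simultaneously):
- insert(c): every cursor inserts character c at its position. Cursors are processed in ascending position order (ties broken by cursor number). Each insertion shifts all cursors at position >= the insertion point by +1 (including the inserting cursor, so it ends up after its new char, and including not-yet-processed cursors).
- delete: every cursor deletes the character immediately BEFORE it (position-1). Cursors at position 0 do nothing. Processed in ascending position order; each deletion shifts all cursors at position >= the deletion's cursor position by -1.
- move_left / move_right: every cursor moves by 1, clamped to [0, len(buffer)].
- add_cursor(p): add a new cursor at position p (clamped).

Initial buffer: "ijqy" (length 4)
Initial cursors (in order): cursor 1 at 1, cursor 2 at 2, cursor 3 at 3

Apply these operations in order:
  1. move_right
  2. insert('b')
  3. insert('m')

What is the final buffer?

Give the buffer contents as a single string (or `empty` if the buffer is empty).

After op 1 (move_right): buffer="ijqy" (len 4), cursors c1@2 c2@3 c3@4, authorship ....
After op 2 (insert('b')): buffer="ijbqbyb" (len 7), cursors c1@3 c2@5 c3@7, authorship ..1.2.3
After op 3 (insert('m')): buffer="ijbmqbmybm" (len 10), cursors c1@4 c2@7 c3@10, authorship ..11.22.33

Answer: ijbmqbmybm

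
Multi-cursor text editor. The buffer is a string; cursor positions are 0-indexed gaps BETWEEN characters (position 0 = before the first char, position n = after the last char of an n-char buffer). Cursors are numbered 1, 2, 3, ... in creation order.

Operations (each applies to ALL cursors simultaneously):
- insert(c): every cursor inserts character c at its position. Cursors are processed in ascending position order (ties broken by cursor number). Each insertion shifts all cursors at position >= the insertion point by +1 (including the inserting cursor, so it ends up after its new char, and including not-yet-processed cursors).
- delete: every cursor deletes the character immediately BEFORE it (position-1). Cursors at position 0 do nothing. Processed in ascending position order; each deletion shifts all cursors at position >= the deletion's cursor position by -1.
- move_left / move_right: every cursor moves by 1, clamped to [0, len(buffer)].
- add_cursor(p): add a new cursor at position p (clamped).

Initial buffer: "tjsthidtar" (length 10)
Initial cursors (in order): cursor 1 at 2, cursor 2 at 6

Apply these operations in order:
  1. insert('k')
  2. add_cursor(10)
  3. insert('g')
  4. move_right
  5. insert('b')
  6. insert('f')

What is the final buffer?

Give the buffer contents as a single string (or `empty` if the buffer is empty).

After op 1 (insert('k')): buffer="tjksthikdtar" (len 12), cursors c1@3 c2@8, authorship ..1....2....
After op 2 (add_cursor(10)): buffer="tjksthikdtar" (len 12), cursors c1@3 c2@8 c3@10, authorship ..1....2....
After op 3 (insert('g')): buffer="tjkgsthikgdtgar" (len 15), cursors c1@4 c2@10 c3@13, authorship ..11....22..3..
After op 4 (move_right): buffer="tjkgsthikgdtgar" (len 15), cursors c1@5 c2@11 c3@14, authorship ..11....22..3..
After op 5 (insert('b')): buffer="tjkgsbthikgdbtgabr" (len 18), cursors c1@6 c2@13 c3@17, authorship ..11.1...22.2.3.3.
After op 6 (insert('f')): buffer="tjkgsbfthikgdbftgabfr" (len 21), cursors c1@7 c2@15 c3@20, authorship ..11.11...22.22.3.33.

Answer: tjkgsbfthikgdbftgabfr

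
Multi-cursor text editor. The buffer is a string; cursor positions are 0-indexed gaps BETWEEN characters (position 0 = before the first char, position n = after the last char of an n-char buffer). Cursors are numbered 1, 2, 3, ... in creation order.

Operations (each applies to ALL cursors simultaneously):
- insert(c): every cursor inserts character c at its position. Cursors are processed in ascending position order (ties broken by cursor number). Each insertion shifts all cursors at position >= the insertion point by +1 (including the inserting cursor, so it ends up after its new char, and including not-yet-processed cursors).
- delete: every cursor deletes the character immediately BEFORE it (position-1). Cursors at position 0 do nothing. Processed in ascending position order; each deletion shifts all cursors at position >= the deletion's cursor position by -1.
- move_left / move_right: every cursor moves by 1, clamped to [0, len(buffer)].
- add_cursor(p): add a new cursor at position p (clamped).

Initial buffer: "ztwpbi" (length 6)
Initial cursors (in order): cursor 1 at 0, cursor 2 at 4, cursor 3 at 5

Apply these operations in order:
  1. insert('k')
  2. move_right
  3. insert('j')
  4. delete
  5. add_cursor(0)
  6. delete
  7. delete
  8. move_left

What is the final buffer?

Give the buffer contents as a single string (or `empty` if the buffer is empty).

After op 1 (insert('k')): buffer="kztwpkbki" (len 9), cursors c1@1 c2@6 c3@8, authorship 1....2.3.
After op 2 (move_right): buffer="kztwpkbki" (len 9), cursors c1@2 c2@7 c3@9, authorship 1....2.3.
After op 3 (insert('j')): buffer="kzjtwpkbjkij" (len 12), cursors c1@3 c2@9 c3@12, authorship 1.1...2.23.3
After op 4 (delete): buffer="kztwpkbki" (len 9), cursors c1@2 c2@7 c3@9, authorship 1....2.3.
After op 5 (add_cursor(0)): buffer="kztwpkbki" (len 9), cursors c4@0 c1@2 c2@7 c3@9, authorship 1....2.3.
After op 6 (delete): buffer="ktwpkk" (len 6), cursors c4@0 c1@1 c2@5 c3@6, authorship 1...23
After op 7 (delete): buffer="twp" (len 3), cursors c1@0 c4@0 c2@3 c3@3, authorship ...
After op 8 (move_left): buffer="twp" (len 3), cursors c1@0 c4@0 c2@2 c3@2, authorship ...

Answer: twp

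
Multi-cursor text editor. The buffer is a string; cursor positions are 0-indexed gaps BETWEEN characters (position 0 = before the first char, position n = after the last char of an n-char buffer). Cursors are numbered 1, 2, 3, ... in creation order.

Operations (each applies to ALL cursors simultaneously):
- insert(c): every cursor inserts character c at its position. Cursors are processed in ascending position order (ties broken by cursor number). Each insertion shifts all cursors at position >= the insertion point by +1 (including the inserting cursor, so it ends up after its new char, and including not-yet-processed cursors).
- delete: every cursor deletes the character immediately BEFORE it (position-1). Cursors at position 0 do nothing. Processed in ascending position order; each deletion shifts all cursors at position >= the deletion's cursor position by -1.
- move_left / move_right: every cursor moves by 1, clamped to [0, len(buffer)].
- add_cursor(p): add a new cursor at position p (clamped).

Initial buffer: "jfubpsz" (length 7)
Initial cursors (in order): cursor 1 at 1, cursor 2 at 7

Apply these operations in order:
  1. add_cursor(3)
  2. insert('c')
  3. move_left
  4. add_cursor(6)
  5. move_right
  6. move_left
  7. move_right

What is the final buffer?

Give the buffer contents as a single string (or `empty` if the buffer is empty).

After op 1 (add_cursor(3)): buffer="jfubpsz" (len 7), cursors c1@1 c3@3 c2@7, authorship .......
After op 2 (insert('c')): buffer="jcfucbpszc" (len 10), cursors c1@2 c3@5 c2@10, authorship .1..3....2
After op 3 (move_left): buffer="jcfucbpszc" (len 10), cursors c1@1 c3@4 c2@9, authorship .1..3....2
After op 4 (add_cursor(6)): buffer="jcfucbpszc" (len 10), cursors c1@1 c3@4 c4@6 c2@9, authorship .1..3....2
After op 5 (move_right): buffer="jcfucbpszc" (len 10), cursors c1@2 c3@5 c4@7 c2@10, authorship .1..3....2
After op 6 (move_left): buffer="jcfucbpszc" (len 10), cursors c1@1 c3@4 c4@6 c2@9, authorship .1..3....2
After op 7 (move_right): buffer="jcfucbpszc" (len 10), cursors c1@2 c3@5 c4@7 c2@10, authorship .1..3....2

Answer: jcfucbpszc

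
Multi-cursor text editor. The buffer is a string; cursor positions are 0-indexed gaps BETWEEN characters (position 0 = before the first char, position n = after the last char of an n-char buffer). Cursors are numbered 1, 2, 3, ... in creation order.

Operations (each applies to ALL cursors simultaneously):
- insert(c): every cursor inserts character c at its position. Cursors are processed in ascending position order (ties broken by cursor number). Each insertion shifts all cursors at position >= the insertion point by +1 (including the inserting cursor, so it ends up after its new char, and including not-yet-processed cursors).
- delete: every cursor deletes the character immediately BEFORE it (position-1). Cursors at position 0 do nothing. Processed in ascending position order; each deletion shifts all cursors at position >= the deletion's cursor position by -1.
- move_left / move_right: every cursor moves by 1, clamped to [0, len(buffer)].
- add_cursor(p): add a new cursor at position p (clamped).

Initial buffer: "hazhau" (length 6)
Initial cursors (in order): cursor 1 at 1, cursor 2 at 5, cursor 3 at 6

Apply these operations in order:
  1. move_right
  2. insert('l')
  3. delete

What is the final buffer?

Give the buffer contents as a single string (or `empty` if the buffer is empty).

After op 1 (move_right): buffer="hazhau" (len 6), cursors c1@2 c2@6 c3@6, authorship ......
After op 2 (insert('l')): buffer="halzhaull" (len 9), cursors c1@3 c2@9 c3@9, authorship ..1....23
After op 3 (delete): buffer="hazhau" (len 6), cursors c1@2 c2@6 c3@6, authorship ......

Answer: hazhau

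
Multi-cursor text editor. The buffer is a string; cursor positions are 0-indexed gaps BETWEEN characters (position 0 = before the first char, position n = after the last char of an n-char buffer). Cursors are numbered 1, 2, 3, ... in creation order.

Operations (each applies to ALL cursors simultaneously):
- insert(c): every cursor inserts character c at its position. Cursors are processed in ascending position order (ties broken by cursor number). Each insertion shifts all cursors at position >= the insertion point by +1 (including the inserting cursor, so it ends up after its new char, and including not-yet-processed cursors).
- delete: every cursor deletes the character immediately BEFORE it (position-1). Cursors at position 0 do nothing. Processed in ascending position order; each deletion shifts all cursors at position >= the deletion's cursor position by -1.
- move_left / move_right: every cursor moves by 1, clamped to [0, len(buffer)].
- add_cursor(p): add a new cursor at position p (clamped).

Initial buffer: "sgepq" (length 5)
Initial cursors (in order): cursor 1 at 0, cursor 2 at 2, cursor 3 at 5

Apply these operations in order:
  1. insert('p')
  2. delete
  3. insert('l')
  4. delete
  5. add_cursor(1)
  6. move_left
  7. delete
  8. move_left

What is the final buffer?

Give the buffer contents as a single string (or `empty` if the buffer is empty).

After op 1 (insert('p')): buffer="psgpepqp" (len 8), cursors c1@1 c2@4 c3@8, authorship 1..2...3
After op 2 (delete): buffer="sgepq" (len 5), cursors c1@0 c2@2 c3@5, authorship .....
After op 3 (insert('l')): buffer="lsglepql" (len 8), cursors c1@1 c2@4 c3@8, authorship 1..2...3
After op 4 (delete): buffer="sgepq" (len 5), cursors c1@0 c2@2 c3@5, authorship .....
After op 5 (add_cursor(1)): buffer="sgepq" (len 5), cursors c1@0 c4@1 c2@2 c3@5, authorship .....
After op 6 (move_left): buffer="sgepq" (len 5), cursors c1@0 c4@0 c2@1 c3@4, authorship .....
After op 7 (delete): buffer="geq" (len 3), cursors c1@0 c2@0 c4@0 c3@2, authorship ...
After op 8 (move_left): buffer="geq" (len 3), cursors c1@0 c2@0 c4@0 c3@1, authorship ...

Answer: geq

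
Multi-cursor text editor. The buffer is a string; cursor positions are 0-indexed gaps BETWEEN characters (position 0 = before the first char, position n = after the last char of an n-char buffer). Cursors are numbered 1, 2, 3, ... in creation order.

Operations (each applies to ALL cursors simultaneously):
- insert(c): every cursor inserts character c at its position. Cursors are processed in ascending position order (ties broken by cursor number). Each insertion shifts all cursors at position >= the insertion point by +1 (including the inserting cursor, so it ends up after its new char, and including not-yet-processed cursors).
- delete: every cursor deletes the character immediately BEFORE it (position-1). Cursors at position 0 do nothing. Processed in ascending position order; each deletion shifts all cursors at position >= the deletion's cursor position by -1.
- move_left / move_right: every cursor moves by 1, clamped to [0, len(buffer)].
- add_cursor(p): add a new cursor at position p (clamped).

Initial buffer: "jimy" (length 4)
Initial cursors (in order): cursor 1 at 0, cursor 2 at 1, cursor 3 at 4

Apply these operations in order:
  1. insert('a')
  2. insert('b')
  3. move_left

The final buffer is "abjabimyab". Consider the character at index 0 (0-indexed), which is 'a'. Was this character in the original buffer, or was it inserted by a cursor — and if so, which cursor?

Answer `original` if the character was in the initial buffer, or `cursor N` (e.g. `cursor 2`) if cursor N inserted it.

Answer: cursor 1

Derivation:
After op 1 (insert('a')): buffer="ajaimya" (len 7), cursors c1@1 c2@3 c3@7, authorship 1.2...3
After op 2 (insert('b')): buffer="abjabimyab" (len 10), cursors c1@2 c2@5 c3@10, authorship 11.22...33
After op 3 (move_left): buffer="abjabimyab" (len 10), cursors c1@1 c2@4 c3@9, authorship 11.22...33
Authorship (.=original, N=cursor N): 1 1 . 2 2 . . . 3 3
Index 0: author = 1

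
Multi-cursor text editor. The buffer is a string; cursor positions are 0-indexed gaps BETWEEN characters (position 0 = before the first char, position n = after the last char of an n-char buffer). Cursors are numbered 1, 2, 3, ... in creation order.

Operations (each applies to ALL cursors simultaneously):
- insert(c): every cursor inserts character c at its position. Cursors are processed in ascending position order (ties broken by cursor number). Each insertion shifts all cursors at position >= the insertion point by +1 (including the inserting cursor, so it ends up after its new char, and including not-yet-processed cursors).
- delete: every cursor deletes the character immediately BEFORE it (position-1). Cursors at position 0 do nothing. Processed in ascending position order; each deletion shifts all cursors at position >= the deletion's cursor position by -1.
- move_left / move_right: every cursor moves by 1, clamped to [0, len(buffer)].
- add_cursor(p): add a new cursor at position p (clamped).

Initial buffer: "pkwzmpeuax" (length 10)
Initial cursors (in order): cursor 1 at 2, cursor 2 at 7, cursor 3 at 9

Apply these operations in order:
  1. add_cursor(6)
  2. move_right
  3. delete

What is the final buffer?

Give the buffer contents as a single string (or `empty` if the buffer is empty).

After op 1 (add_cursor(6)): buffer="pkwzmpeuax" (len 10), cursors c1@2 c4@6 c2@7 c3@9, authorship ..........
After op 2 (move_right): buffer="pkwzmpeuax" (len 10), cursors c1@3 c4@7 c2@8 c3@10, authorship ..........
After op 3 (delete): buffer="pkzmpa" (len 6), cursors c1@2 c2@5 c4@5 c3@6, authorship ......

Answer: pkzmpa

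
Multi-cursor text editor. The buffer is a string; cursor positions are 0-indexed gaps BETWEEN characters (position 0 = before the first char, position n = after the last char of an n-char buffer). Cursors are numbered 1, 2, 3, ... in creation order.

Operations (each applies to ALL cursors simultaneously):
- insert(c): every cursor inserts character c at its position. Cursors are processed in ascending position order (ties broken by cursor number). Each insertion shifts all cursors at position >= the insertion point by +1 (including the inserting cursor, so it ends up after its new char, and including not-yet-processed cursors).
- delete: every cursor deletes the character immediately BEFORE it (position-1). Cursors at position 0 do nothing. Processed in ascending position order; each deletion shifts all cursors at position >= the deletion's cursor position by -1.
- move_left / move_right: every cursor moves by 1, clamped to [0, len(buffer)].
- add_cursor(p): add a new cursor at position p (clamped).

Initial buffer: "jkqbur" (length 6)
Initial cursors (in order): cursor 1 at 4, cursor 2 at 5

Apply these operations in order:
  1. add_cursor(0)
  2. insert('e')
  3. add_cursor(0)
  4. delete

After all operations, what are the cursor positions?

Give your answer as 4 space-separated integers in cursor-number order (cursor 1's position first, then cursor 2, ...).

Answer: 4 5 0 0

Derivation:
After op 1 (add_cursor(0)): buffer="jkqbur" (len 6), cursors c3@0 c1@4 c2@5, authorship ......
After op 2 (insert('e')): buffer="ejkqbeuer" (len 9), cursors c3@1 c1@6 c2@8, authorship 3....1.2.
After op 3 (add_cursor(0)): buffer="ejkqbeuer" (len 9), cursors c4@0 c3@1 c1@6 c2@8, authorship 3....1.2.
After op 4 (delete): buffer="jkqbur" (len 6), cursors c3@0 c4@0 c1@4 c2@5, authorship ......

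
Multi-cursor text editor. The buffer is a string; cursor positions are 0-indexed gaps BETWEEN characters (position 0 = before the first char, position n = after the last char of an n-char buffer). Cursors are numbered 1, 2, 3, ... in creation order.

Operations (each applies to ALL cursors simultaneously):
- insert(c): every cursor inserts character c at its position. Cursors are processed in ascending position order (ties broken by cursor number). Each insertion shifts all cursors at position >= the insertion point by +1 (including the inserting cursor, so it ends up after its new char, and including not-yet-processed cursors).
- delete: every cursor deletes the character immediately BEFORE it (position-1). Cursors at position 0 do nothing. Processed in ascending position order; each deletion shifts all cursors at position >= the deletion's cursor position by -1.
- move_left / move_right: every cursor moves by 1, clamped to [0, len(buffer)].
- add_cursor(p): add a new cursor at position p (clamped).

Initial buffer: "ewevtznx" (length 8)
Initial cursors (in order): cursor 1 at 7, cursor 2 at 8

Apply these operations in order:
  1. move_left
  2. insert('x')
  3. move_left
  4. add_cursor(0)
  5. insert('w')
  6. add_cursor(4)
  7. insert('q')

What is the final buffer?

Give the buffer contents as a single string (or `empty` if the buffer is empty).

After op 1 (move_left): buffer="ewevtznx" (len 8), cursors c1@6 c2@7, authorship ........
After op 2 (insert('x')): buffer="ewevtzxnxx" (len 10), cursors c1@7 c2@9, authorship ......1.2.
After op 3 (move_left): buffer="ewevtzxnxx" (len 10), cursors c1@6 c2@8, authorship ......1.2.
After op 4 (add_cursor(0)): buffer="ewevtzxnxx" (len 10), cursors c3@0 c1@6 c2@8, authorship ......1.2.
After op 5 (insert('w')): buffer="wewevtzwxnwxx" (len 13), cursors c3@1 c1@8 c2@11, authorship 3......11.22.
After op 6 (add_cursor(4)): buffer="wewevtzwxnwxx" (len 13), cursors c3@1 c4@4 c1@8 c2@11, authorship 3......11.22.
After op 7 (insert('q')): buffer="wqeweqvtzwqxnwqxx" (len 17), cursors c3@2 c4@6 c1@11 c2@15, authorship 33...4...111.222.

Answer: wqeweqvtzwqxnwqxx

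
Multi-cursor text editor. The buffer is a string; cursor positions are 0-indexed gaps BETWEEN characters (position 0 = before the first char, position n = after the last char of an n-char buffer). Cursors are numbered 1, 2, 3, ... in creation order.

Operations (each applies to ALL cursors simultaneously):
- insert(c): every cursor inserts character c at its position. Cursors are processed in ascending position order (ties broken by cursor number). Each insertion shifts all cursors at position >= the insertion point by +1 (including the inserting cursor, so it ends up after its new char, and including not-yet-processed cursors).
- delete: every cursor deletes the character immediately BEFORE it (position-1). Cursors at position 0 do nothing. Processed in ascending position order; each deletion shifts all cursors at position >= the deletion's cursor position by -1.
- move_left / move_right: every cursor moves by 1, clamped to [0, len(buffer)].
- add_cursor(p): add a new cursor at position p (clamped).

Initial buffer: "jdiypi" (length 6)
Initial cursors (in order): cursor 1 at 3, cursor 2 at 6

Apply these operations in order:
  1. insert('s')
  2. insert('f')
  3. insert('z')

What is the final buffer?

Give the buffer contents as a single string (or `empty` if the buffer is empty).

After op 1 (insert('s')): buffer="jdisypis" (len 8), cursors c1@4 c2@8, authorship ...1...2
After op 2 (insert('f')): buffer="jdisfypisf" (len 10), cursors c1@5 c2@10, authorship ...11...22
After op 3 (insert('z')): buffer="jdisfzypisfz" (len 12), cursors c1@6 c2@12, authorship ...111...222

Answer: jdisfzypisfz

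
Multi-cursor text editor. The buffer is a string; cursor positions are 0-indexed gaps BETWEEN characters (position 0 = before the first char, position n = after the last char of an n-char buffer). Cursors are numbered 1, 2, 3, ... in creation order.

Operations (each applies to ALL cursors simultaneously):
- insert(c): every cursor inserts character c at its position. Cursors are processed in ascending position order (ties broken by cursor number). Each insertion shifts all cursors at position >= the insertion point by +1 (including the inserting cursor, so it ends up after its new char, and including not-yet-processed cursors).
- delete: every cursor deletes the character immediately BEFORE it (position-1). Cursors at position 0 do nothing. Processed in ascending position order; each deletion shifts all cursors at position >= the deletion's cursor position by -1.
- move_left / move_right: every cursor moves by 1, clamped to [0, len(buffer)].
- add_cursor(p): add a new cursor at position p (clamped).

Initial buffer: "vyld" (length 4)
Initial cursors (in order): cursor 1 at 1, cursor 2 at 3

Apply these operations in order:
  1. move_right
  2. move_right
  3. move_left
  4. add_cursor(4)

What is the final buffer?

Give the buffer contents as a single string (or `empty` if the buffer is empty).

Answer: vyld

Derivation:
After op 1 (move_right): buffer="vyld" (len 4), cursors c1@2 c2@4, authorship ....
After op 2 (move_right): buffer="vyld" (len 4), cursors c1@3 c2@4, authorship ....
After op 3 (move_left): buffer="vyld" (len 4), cursors c1@2 c2@3, authorship ....
After op 4 (add_cursor(4)): buffer="vyld" (len 4), cursors c1@2 c2@3 c3@4, authorship ....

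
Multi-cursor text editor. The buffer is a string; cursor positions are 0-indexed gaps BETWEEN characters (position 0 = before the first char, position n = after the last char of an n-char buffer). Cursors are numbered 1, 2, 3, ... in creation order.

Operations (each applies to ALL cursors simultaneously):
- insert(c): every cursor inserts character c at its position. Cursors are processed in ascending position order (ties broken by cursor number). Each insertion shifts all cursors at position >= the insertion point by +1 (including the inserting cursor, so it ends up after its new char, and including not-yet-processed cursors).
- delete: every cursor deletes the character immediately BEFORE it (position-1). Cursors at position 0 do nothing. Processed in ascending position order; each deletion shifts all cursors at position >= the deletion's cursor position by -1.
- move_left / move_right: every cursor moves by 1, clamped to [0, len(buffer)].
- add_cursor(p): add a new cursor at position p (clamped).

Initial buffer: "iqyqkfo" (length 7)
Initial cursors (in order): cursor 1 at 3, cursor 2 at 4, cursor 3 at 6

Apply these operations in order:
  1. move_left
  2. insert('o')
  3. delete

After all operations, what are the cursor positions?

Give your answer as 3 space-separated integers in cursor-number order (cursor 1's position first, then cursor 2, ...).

After op 1 (move_left): buffer="iqyqkfo" (len 7), cursors c1@2 c2@3 c3@5, authorship .......
After op 2 (insert('o')): buffer="iqoyoqkofo" (len 10), cursors c1@3 c2@5 c3@8, authorship ..1.2..3..
After op 3 (delete): buffer="iqyqkfo" (len 7), cursors c1@2 c2@3 c3@5, authorship .......

Answer: 2 3 5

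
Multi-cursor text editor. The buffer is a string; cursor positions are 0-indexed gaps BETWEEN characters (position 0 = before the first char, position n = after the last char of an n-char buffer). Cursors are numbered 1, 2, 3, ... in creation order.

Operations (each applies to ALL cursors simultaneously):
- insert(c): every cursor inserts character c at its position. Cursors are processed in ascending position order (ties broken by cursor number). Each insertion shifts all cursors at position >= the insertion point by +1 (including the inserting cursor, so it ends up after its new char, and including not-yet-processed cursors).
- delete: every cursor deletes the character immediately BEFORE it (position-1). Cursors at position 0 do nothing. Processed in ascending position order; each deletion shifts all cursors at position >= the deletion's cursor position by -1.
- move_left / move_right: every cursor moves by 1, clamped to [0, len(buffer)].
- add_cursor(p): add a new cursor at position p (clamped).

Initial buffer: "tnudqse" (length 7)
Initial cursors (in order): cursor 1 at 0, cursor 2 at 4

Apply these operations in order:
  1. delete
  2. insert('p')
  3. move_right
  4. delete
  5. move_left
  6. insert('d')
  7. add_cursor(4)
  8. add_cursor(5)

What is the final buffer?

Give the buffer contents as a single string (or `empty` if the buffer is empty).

After op 1 (delete): buffer="tnuqse" (len 6), cursors c1@0 c2@3, authorship ......
After op 2 (insert('p')): buffer="ptnupqse" (len 8), cursors c1@1 c2@5, authorship 1...2...
After op 3 (move_right): buffer="ptnupqse" (len 8), cursors c1@2 c2@6, authorship 1...2...
After op 4 (delete): buffer="pnupse" (len 6), cursors c1@1 c2@4, authorship 1..2..
After op 5 (move_left): buffer="pnupse" (len 6), cursors c1@0 c2@3, authorship 1..2..
After op 6 (insert('d')): buffer="dpnudpse" (len 8), cursors c1@1 c2@5, authorship 11..22..
After op 7 (add_cursor(4)): buffer="dpnudpse" (len 8), cursors c1@1 c3@4 c2@5, authorship 11..22..
After op 8 (add_cursor(5)): buffer="dpnudpse" (len 8), cursors c1@1 c3@4 c2@5 c4@5, authorship 11..22..

Answer: dpnudpse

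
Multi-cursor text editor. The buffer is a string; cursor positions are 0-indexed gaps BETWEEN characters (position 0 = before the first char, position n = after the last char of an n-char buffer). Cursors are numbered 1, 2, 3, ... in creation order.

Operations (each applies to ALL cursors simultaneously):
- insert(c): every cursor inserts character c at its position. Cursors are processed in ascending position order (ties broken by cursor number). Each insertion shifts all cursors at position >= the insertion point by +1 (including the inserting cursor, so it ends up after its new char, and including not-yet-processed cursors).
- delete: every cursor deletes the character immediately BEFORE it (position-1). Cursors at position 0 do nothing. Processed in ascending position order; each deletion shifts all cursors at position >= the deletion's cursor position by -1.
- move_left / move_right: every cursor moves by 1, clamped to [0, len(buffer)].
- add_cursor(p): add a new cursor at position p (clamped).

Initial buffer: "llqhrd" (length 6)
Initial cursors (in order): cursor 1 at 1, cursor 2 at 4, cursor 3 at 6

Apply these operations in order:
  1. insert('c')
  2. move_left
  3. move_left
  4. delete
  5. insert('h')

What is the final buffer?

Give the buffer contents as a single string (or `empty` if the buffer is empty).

Answer: hlclhhchdc

Derivation:
After op 1 (insert('c')): buffer="lclqhcrdc" (len 9), cursors c1@2 c2@6 c3@9, authorship .1...2..3
After op 2 (move_left): buffer="lclqhcrdc" (len 9), cursors c1@1 c2@5 c3@8, authorship .1...2..3
After op 3 (move_left): buffer="lclqhcrdc" (len 9), cursors c1@0 c2@4 c3@7, authorship .1...2..3
After op 4 (delete): buffer="lclhcdc" (len 7), cursors c1@0 c2@3 c3@5, authorship .1..2.3
After op 5 (insert('h')): buffer="hlclhhchdc" (len 10), cursors c1@1 c2@5 c3@8, authorship 1.1.2.23.3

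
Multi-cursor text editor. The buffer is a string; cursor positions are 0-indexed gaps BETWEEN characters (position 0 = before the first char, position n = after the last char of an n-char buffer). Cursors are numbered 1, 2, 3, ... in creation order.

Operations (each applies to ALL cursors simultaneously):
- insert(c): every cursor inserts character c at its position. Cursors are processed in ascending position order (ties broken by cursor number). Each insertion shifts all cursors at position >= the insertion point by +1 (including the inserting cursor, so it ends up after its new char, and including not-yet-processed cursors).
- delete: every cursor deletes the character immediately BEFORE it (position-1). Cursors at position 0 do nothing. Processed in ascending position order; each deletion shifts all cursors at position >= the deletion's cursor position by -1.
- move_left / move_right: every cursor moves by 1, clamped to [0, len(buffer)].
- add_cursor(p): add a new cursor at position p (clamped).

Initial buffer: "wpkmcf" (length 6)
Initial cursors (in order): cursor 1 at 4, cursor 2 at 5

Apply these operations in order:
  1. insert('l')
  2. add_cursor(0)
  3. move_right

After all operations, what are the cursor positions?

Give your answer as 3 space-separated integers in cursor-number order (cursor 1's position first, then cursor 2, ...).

Answer: 6 8 1

Derivation:
After op 1 (insert('l')): buffer="wpkmlclf" (len 8), cursors c1@5 c2@7, authorship ....1.2.
After op 2 (add_cursor(0)): buffer="wpkmlclf" (len 8), cursors c3@0 c1@5 c2@7, authorship ....1.2.
After op 3 (move_right): buffer="wpkmlclf" (len 8), cursors c3@1 c1@6 c2@8, authorship ....1.2.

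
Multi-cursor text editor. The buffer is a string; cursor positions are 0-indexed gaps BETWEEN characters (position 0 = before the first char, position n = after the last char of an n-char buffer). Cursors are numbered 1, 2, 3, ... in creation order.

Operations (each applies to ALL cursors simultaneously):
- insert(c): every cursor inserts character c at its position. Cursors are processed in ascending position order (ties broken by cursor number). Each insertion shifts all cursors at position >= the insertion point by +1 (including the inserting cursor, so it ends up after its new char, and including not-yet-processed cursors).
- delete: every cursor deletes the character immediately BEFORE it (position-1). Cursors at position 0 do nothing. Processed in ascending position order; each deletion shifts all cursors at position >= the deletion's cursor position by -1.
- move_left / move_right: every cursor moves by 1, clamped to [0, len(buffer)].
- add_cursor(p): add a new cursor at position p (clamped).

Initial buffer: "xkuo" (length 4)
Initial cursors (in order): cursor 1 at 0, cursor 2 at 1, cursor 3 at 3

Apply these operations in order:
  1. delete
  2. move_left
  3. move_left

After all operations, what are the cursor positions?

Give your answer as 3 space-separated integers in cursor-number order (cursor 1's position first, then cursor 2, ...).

After op 1 (delete): buffer="ko" (len 2), cursors c1@0 c2@0 c3@1, authorship ..
After op 2 (move_left): buffer="ko" (len 2), cursors c1@0 c2@0 c3@0, authorship ..
After op 3 (move_left): buffer="ko" (len 2), cursors c1@0 c2@0 c3@0, authorship ..

Answer: 0 0 0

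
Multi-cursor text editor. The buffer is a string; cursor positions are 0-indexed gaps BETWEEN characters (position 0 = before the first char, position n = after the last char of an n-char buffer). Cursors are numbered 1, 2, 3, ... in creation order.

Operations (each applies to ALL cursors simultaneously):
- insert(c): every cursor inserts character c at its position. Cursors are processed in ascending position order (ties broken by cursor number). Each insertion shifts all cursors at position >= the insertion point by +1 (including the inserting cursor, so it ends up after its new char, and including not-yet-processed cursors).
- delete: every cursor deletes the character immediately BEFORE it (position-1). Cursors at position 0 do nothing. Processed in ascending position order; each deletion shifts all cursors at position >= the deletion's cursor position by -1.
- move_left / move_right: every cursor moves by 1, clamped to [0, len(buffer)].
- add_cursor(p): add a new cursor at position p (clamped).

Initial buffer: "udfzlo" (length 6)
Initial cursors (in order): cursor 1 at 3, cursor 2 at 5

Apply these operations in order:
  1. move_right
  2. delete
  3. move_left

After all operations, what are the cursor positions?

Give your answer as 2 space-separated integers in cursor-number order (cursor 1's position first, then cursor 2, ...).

After op 1 (move_right): buffer="udfzlo" (len 6), cursors c1@4 c2@6, authorship ......
After op 2 (delete): buffer="udfl" (len 4), cursors c1@3 c2@4, authorship ....
After op 3 (move_left): buffer="udfl" (len 4), cursors c1@2 c2@3, authorship ....

Answer: 2 3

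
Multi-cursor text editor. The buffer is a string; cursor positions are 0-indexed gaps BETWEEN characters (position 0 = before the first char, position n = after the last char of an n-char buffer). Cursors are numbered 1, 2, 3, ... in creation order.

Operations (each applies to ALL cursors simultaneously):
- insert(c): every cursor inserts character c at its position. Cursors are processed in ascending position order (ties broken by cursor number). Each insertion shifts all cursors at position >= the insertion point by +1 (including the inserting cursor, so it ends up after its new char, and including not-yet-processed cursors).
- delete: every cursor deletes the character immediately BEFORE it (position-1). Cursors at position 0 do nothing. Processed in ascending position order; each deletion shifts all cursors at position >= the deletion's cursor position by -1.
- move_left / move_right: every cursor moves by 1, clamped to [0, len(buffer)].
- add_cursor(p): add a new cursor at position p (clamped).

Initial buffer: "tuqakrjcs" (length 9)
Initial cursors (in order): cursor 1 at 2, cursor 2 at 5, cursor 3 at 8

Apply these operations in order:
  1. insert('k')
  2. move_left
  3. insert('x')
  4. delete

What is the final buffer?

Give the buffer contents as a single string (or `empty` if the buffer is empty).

Answer: tukqakkrjcks

Derivation:
After op 1 (insert('k')): buffer="tukqakkrjcks" (len 12), cursors c1@3 c2@7 c3@11, authorship ..1...2...3.
After op 2 (move_left): buffer="tukqakkrjcks" (len 12), cursors c1@2 c2@6 c3@10, authorship ..1...2...3.
After op 3 (insert('x')): buffer="tuxkqakxkrjcxks" (len 15), cursors c1@3 c2@8 c3@13, authorship ..11...22...33.
After op 4 (delete): buffer="tukqakkrjcks" (len 12), cursors c1@2 c2@6 c3@10, authorship ..1...2...3.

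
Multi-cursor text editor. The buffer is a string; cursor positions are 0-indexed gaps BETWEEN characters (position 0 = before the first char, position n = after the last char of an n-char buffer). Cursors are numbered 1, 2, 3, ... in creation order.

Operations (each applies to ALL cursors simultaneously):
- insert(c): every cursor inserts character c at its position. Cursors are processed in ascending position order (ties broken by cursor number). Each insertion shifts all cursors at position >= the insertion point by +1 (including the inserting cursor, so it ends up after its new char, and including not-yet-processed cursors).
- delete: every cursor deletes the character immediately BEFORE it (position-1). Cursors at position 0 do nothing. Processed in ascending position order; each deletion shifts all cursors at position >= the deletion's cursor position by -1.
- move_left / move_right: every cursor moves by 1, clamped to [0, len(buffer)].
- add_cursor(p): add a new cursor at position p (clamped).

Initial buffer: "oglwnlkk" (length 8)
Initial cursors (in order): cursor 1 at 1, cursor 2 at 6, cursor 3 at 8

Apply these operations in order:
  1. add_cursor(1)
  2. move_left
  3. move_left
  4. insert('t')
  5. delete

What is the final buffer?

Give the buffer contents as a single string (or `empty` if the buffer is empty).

After op 1 (add_cursor(1)): buffer="oglwnlkk" (len 8), cursors c1@1 c4@1 c2@6 c3@8, authorship ........
After op 2 (move_left): buffer="oglwnlkk" (len 8), cursors c1@0 c4@0 c2@5 c3@7, authorship ........
After op 3 (move_left): buffer="oglwnlkk" (len 8), cursors c1@0 c4@0 c2@4 c3@6, authorship ........
After op 4 (insert('t')): buffer="ttoglwtnltkk" (len 12), cursors c1@2 c4@2 c2@7 c3@10, authorship 14....2..3..
After op 5 (delete): buffer="oglwnlkk" (len 8), cursors c1@0 c4@0 c2@4 c3@6, authorship ........

Answer: oglwnlkk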